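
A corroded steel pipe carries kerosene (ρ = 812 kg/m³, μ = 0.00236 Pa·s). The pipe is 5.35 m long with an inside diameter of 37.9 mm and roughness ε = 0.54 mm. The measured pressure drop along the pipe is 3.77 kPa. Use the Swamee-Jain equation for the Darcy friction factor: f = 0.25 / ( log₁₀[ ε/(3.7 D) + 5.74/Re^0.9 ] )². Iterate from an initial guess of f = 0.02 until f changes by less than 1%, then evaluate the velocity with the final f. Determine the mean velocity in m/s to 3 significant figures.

Rearranging Darcy-Weisbach: V = √(2·ΔP·D/(f·L·ρ)). With ε/D = 0.00054/0.0379 = 0.0142, iterate starting from f = 0.02:
  f = 0.02 → V = √(2·3770·0.0379/(0.02·5.35·812)) = 1.814 m/s; Re = ρVD/μ = 2.365e+04; f → 0.04545
  f = 0.04545 → V = 1.203 m/s; Re = 1.569e+04; f → 0.04654
  f = 0.04654 → V = 1.189 m/s; Re = 1.55e+04; f → 0.04658
Converged (Δf/f < 1%). With the final f = 0.04658: V = √(2·3770·0.0379/(0.04658·5.35·812)) = 1.188 m/s.

V ≈ 1.19 m/s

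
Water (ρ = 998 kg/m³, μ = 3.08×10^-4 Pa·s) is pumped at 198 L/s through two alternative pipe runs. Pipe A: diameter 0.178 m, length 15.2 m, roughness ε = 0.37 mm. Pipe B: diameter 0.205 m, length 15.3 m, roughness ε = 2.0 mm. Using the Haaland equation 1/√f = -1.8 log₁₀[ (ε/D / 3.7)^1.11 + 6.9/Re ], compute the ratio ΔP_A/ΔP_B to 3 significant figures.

ΔP_A/ΔP_B ≈ 1.27

Pipe A: V = Q/A = 0.198/0.02488 = 7.957 m/s; Re = 4.589e+06; ε/D = 0.00208; Haaland → f = 0.02374; ΔP_A = f(L/D)(ρV²/2) = 6.406e+04 Pa.
Pipe B: V = Q/A = 0.198/0.03301 = 5.999 m/s; Re = 3.985e+06; ε/D = 0.00976; Haaland → f = 0.03768; ΔP_B = f(L/D)(ρV²/2) = 5.05e+04 Pa.
ΔP_A/ΔP_B = 6.406e+04/5.05e+04 = 1.27.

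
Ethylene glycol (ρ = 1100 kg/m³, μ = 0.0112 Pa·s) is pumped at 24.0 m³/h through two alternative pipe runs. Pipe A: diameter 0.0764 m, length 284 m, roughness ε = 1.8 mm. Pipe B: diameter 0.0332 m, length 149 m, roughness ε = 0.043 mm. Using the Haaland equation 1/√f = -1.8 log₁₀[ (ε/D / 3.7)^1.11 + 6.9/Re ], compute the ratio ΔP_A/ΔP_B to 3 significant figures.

ΔP_A/ΔP_B ≈ 0.0600

Pipe A: V = Q/A = 0.006667/0.004584 = 1.454 m/s; Re = 1.091e+04; ε/D = 0.0236; Haaland → f = 0.05503; ΔP_A = f(L/D)(ρV²/2) = 2.379e+05 Pa.
Pipe B: V = Q/A = 0.006667/0.0008657 = 7.701 m/s; Re = 2.511e+04; ε/D = 0.0013; Haaland → f = 0.02708; ΔP_B = f(L/D)(ρV²/2) = 3.964e+06 Pa.
ΔP_A/ΔP_B = 2.379e+05/3.964e+06 = 0.0600.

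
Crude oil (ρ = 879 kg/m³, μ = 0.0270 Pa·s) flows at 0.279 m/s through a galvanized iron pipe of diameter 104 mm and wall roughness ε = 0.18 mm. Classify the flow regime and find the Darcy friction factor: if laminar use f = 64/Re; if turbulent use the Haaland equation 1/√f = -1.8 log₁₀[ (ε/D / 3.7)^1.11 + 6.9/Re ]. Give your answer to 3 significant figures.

f ≈ 0.0678

Re = ρVD/μ = 879·0.279·0.104/0.027 = 944.6.
Re < 2300 → laminar, so f = 64/Re = 0.06775 (roughness is irrelevant in laminar flow).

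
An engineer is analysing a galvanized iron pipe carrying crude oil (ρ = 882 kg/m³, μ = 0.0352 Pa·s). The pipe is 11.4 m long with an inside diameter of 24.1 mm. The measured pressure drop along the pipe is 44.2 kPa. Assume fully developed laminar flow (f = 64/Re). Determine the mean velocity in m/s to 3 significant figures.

V ≈ 2.00 m/s

For laminar flow, f = 64/Re with Re = ρVD/μ, so Darcy-Weisbach reduces to ΔP = 32μLV/D². Solving for V: V = ΔP·D²/(32μL) = 4.42e+04·(0.0241)²/(32·0.0352·11.4) = 1.999 m/s.
Check: Re = ρVD/μ = 882·1.999·0.0241/0.0352 = 1207 < 2300, so the laminar assumption holds.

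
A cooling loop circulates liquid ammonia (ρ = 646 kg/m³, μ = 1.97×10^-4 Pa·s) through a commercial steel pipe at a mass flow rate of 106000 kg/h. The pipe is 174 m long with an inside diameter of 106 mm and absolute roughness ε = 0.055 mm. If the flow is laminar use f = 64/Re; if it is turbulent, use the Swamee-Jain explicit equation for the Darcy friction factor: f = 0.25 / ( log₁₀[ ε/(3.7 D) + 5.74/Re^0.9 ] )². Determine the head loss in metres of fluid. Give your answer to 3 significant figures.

h_f ≈ 38.4 m

ṁ = 106000 kg/h = 106000/3600 = 29.44 kg/s.
A = πD²/4 = π(0.106)²/4 = 0.008825 m²; mean velocity V = ṁ/(ρA) = 29.44/(646 · 0.008825) = 5.165 m/s.
Reynolds number Re = ρVD/μ = 646 · 5.165 · 0.106 / 0.000197 = 1.795e+06.
Re > 4000 → turbulent. Relative roughness ε/D = 5.5e-05/0.106 = 0.000519. Swamee-Jain: f = 0.25/(log₁₀[0.000519/3.7 + 5.74/1.795e+06^0.9])² = 0.25/(log₁₀[0.00014 + 1.35e-05])² = 0.25/(-3.813)² = 0.01719.
Darcy-Weisbach: ΔP = f(L/D)(ρV²/2) = 0.01719·(174/0.106)·(646·5.165²/2) = 0.01719·1642·8617 = 2.432e+05 Pa.
Head loss h_f = ΔP/(ρg) = 2.432e+05/(646·9.81) = 38.4 m.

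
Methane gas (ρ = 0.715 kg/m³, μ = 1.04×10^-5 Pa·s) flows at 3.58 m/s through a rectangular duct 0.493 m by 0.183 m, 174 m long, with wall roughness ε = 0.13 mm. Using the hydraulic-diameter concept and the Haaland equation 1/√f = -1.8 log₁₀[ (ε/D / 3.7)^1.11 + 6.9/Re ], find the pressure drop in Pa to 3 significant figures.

ΔP ≈ 63.5 Pa

Hydraulic diameter D_h = 4A/P = 4·(0.493·0.183)/(2·(0.493+0.183)) = 0.3609/1.352 = 0.2669 m.
Re = ρVD_h/μ = 0.715·3.58·0.2669/1.04e-05 = 6.57e+04.
ε/D_h = 0.00013/0.2669 = 0.000487; Haaland gives 1/√f = -1.8 log₁₀[4.93e-05+0.000105] = 6.861, so f = 0.02124.
ΔP = f(L/D_h)(ρV²/2) = 0.02124·174/0.2669·4.582 = 63.45 Pa.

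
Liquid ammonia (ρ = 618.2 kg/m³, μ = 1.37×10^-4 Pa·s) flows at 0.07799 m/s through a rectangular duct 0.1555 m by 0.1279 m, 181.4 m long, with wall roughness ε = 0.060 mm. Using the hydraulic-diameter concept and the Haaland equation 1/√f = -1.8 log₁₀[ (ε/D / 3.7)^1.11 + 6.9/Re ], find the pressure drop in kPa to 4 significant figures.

Hydraulic diameter D_h = 4A/P = 4·(0.1555·0.1279)/(2·(0.1555+0.1279)) = 0.07955/0.5668 = 0.1404 m.
Re = ρVD_h/μ = 618.2·0.07799·0.1404/0.000137 = 4.939e+04.
ε/D_h = 6e-05/0.1404 = 0.000427; Haaland gives 1/√f = -1.8 log₁₀[4.26e-05+0.00014] = 6.731, so f = 0.02208.
ΔP = f(L/D_h)(ρV²/2) = 0.02208·181.4/0.1404·1.88 = 53.64 Pa.
ΔP = 0.05364 kPa.

ΔP ≈ 0.05364 kPa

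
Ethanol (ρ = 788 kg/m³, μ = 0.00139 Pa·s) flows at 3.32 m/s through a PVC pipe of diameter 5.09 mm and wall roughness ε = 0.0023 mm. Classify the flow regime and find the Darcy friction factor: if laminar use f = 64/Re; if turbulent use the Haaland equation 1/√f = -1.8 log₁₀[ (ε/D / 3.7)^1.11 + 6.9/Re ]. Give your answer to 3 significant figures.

Re = ρVD/μ = 788·3.32·0.00509/0.00139 = 9580.
Re > 4000 → turbulent. ε/D = 2.3e-06/0.00509 = 0.000452; Haaland: 1/√f = -1.8 log₁₀[4.53e-05 + 0.00072] = 5.609, so f = 0.03179.

f ≈ 0.0318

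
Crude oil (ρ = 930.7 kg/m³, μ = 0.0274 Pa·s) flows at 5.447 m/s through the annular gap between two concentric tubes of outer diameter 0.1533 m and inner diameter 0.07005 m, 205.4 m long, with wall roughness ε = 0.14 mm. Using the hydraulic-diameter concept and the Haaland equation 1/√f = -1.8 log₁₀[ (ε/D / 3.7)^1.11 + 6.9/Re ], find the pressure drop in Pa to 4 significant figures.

ΔP ≈ 1032000 Pa

Hydraulic diameter D_h = 4A/P = D_o - D_i = 0.1533 - 0.07005 = 0.08325 m.
Re = ρVD_h/μ = 930.7·5.447·0.08325/0.0274 = 1.54e+04.
ε/D_h = 0.00014/0.08325 = 0.00168; Haaland gives 1/√f = -1.8 log₁₀[0.000195+0.000448] = 5.745, so f = 0.03029.
ΔP = f(L/D_h)(ρV²/2) = 0.03029·205.4/0.08325·1.381e+04 = 1.032e+06 Pa.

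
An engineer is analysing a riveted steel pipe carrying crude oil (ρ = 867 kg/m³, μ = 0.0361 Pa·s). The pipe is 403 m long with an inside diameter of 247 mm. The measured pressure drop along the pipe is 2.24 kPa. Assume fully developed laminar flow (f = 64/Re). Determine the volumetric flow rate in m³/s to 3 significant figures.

Q ≈ 0.0141 m³/s

For laminar flow, f = 64/Re with Re = ρVD/μ, so Darcy-Weisbach reduces to ΔP = 32μLV/D². Solving for V: V = ΔP·D²/(32μL) = 2240·(0.247)²/(32·0.0361·403) = 0.2935 m/s.
Check: Re = ρVD/μ = 867·0.2935·0.247/0.0361 = 1741 < 2300, so the laminar assumption holds.
Q = V·A = 0.2935·(π/4·0.247²) = 0.01407 m³/s = 0.0141 m³/s.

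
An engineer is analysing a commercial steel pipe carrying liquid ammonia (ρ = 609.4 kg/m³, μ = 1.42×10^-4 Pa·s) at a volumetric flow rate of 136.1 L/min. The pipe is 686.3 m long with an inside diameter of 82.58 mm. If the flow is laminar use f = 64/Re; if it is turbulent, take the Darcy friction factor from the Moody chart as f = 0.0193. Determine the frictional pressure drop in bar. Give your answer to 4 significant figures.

ΔP ≈ 0.08766 bar

Q = 136.1 L/min = 136.1/60000 = 0.002268 m³/s.
Cross-sectional area A = πD²/4 = π(0.08258)²/4 = 0.005356 m²; mean velocity V = Q/A = 0.002268/0.005356 = 0.4235 m/s.
Reynolds number Re = ρVD/μ = 609.4 · 0.4235 · 0.08258 / 0.000142 = 1.501e+05.
Re > 4000 → turbulent; use the Moody-chart value f = 0.0193.
Darcy-Weisbach: ΔP = f(L/D)(ρV²/2) = 0.0193·(686.3/0.08258)·(609.4·0.4235²/2) = 0.0193·8311·54.65 = 8766 Pa.
ΔP = 8766 Pa = 0.08766 bar.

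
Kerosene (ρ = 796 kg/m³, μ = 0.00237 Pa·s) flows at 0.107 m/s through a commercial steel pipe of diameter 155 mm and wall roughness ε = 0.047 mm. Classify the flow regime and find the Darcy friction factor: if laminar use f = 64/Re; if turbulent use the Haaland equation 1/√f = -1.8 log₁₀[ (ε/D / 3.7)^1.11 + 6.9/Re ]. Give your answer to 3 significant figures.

Re = ρVD/μ = 796·0.107·0.155/0.00237 = 5570.
Re > 4000 → turbulent. ε/D = 4.7e-05/0.155 = 0.000303; Haaland: 1/√f = -1.8 log₁₀[2.91e-05 + 0.00124] = 5.214, so f = 0.03678.

f ≈ 0.0368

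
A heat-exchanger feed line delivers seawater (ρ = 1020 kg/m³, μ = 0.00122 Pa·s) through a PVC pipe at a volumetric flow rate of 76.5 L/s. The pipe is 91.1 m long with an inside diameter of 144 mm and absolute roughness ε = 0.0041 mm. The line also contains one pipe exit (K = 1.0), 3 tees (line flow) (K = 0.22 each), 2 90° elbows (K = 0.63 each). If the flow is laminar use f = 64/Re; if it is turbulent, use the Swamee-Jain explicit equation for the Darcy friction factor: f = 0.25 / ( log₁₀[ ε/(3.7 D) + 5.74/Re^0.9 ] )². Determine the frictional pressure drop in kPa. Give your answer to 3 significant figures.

ΔP ≈ 127 kPa

Q = 76.5 L/s = 76.5/1000 = 0.0765 m³/s.
Cross-sectional area A = πD²/4 = π(0.144)²/4 = 0.01629 m²; mean velocity V = Q/A = 0.0765/0.01629 = 4.697 m/s.
Reynolds number Re = ρVD/μ = 1020 · 4.697 · 0.144 / 0.00122 = 5.655e+05.
Re > 4000 → turbulent. Relative roughness ε/D = 4.1e-06/0.144 = 2.85e-05. Swamee-Jain: f = 0.25/(log₁₀[2.85e-05/3.7 + 5.74/5.655e+05^0.9])² = 0.25/(log₁₀[7.7e-06 + 3.82e-05])² = 0.25/(-4.339)² = 0.01328.
Total minor-loss coefficient ΣK = 1·1 + 3·0.22 + 2·0.63 = 2.92.
ΔP = [f·L/D + ΣK]·(ρV²/2) = [0.01328·91.1/0.144 + 2.92]·(1020·4.697²/2) = [8.403 + 2.92]·1.125e+04 = 1.274e+05 Pa.
ΔP = 1.274e+05 Pa = 127 kPa.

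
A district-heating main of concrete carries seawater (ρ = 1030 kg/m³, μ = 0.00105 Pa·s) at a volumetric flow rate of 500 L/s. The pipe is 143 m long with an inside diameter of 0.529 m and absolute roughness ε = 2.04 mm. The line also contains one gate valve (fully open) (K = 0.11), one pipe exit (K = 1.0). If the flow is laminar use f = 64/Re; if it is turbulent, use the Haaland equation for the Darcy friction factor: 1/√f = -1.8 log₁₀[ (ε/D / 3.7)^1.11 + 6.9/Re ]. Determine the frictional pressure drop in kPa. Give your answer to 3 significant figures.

ΔP ≈ 23.3 kPa

Q = 500 L/s = 500/1000 = 0.5 m³/s.
Cross-sectional area A = πD²/4 = π(0.529)²/4 = 0.2198 m²; mean velocity V = Q/A = 0.5/0.2198 = 2.275 m/s.
Reynolds number Re = ρVD/μ = 1030 · 2.275 · 0.529 / 0.00105 = 1.181e+06.
Re > 4000 → turbulent. Relative roughness ε/D = 0.00204/0.529 = 0.00386. Haaland: 1/√f = -1.8 log₁₀[(0.00386/3.7)^1.11 + 6.9/1.181e+06] = -1.8 log₁₀[0.00049 + 5.84e-06] = 5.949, so f = 0.02826.
Total minor-loss coefficient ΣK = 1·0.11 + 1·1 = 1.11.
ΔP = [f·L/D + ΣK]·(ρV²/2) = [0.02826·143/0.529 + 1.11]·(1030·2.275²/2) = [7.639 + 1.11]·2665 = 2.332e+04 Pa.
ΔP = 2.332e+04 Pa = 23.3 kPa.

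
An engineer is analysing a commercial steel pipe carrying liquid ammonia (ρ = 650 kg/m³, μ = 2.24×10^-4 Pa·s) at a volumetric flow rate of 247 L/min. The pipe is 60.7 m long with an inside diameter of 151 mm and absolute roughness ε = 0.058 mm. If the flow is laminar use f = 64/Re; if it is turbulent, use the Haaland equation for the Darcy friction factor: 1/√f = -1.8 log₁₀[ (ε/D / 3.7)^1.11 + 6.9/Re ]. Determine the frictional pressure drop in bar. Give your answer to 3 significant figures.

Q = 247 L/min = 247/60000 = 0.004117 m³/s.
Cross-sectional area A = πD²/4 = π(0.151)²/4 = 0.01791 m²; mean velocity V = Q/A = 0.004117/0.01791 = 0.2299 m/s.
Reynolds number Re = ρVD/μ = 650 · 0.2299 · 0.151 / 0.000224 = 1.007e+05.
Re > 4000 → turbulent. Relative roughness ε/D = 5.8e-05/0.151 = 0.000384. Haaland: 1/√f = -1.8 log₁₀[(0.000384/3.7)^1.11 + 6.9/1.007e+05] = -1.8 log₁₀[3.78e-05 + 6.85e-05] = 7.152, so f = 0.01955.
Darcy-Weisbach: ΔP = f(L/D)(ρV²/2) = 0.01955·(60.7/0.151)·(650·0.2299²/2) = 0.01955·402·17.17 = 135 Pa.
ΔP = 135 Pa = 0.00135 bar.

ΔP ≈ 0.00135 bar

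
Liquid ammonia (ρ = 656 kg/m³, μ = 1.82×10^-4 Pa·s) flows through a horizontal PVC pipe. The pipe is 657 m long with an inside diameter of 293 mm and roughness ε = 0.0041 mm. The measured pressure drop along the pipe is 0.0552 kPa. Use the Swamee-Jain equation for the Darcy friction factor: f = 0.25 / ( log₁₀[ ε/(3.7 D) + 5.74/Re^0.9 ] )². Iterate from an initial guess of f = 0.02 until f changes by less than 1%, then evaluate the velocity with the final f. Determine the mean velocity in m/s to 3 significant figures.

Rearranging Darcy-Weisbach: V = √(2·ΔP·D/(f·L·ρ)). With ε/D = 4.1e-06/0.293 = 1.4e-05, iterate starting from f = 0.02:
  f = 0.02 → V = √(2·55.2·0.293/(0.02·657·656)) = 0.06126 m/s; Re = ρVD/μ = 6.469e+04; f → 0.01967
  f = 0.01967 → V = 0.06177 m/s; Re = 6.523e+04; f → 0.01964
Converged (Δf/f < 1%). With the final f = 0.01964: V = √(2·55.2·0.293/(0.01964·657·656)) = 0.06182 m/s.

V ≈ 0.0618 m/s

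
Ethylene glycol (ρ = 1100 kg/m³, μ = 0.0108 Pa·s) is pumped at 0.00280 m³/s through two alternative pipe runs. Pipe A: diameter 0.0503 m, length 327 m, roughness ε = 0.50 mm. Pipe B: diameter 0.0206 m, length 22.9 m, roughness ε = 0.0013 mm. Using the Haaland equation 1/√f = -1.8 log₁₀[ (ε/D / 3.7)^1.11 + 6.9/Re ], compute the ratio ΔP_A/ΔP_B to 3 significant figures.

Pipe A: V = Q/A = 0.0028/0.001987 = 1.409 m/s; Re = 7219; ε/D = 0.00994; Haaland → f = 0.0447; ΔP_A = f(L/D)(ρV²/2) = 3.173e+05 Pa.
Pipe B: V = Q/A = 0.0028/0.0003333 = 8.401 m/s; Re = 1.763e+04; ε/D = 6.31e-05; Haaland → f = 0.02667; ΔP_B = f(L/D)(ρV²/2) = 1.151e+06 Pa.
ΔP_A/ΔP_B = 3.173e+05/1.151e+06 = 0.276.

ΔP_A/ΔP_B ≈ 0.276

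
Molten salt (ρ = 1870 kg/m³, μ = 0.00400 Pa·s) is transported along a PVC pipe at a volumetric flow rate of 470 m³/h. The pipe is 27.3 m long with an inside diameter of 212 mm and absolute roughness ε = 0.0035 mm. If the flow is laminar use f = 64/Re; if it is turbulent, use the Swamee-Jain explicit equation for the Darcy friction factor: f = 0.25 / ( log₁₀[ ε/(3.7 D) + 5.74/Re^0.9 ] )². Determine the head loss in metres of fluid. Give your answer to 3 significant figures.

h_f ≈ 1.26 m

Q = 470 m³/h = 470/3600 = 0.1306 m³/s.
Cross-sectional area A = πD²/4 = π(0.212)²/4 = 0.0353 m²; mean velocity V = Q/A = 0.1306/0.0353 = 3.699 m/s.
Reynolds number Re = ρVD/μ = 1870 · 3.699 · 0.212 / 0.004 = 3.666e+05.
Re > 4000 → turbulent. Relative roughness ε/D = 3.5e-06/0.212 = 1.65e-05. Swamee-Jain: f = 0.25/(log₁₀[1.65e-05/3.7 + 5.74/3.666e+05^0.9])² = 0.25/(log₁₀[4.46e-06 + 5.64e-05])² = 0.25/(-4.216)² = 0.01407.
Darcy-Weisbach: ΔP = f(L/D)(ρV²/2) = 0.01407·(27.3/0.212)·(1870·3.699²/2) = 0.01407·128.8·1.279e+04 = 2.317e+04 Pa.
Head loss h_f = ΔP/(ρg) = 2.317e+04/(1870·9.81) = 1.26 m.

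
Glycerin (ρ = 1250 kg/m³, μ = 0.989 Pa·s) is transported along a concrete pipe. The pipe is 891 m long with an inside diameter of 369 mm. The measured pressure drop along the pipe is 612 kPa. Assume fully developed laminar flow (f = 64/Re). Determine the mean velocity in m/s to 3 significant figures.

For laminar flow, f = 64/Re with Re = ρVD/μ, so Darcy-Weisbach reduces to ΔP = 32μLV/D². Solving for V: V = ΔP·D²/(32μL) = 6.12e+05·(0.369)²/(32·0.989·891) = 2.955 m/s.
Check: Re = ρVD/μ = 1250·2.955·0.369/0.989 = 1378 < 2300, so the laminar assumption holds.

V ≈ 2.96 m/s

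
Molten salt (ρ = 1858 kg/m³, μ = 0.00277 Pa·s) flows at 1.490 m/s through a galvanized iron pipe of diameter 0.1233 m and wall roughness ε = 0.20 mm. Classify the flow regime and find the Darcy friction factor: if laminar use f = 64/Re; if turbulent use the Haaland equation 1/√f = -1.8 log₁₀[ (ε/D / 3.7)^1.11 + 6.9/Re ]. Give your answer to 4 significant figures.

Re = ρVD/μ = 1858·1.49·0.1233/0.00277 = 1.232e+05.
Re > 4000 → turbulent. ε/D = 0.0002/0.1233 = 0.00162; Haaland: 1/√f = -1.8 log₁₀[0.000187 + 5.6e-05] = 6.505, so f = 0.02363.

f ≈ 0.02363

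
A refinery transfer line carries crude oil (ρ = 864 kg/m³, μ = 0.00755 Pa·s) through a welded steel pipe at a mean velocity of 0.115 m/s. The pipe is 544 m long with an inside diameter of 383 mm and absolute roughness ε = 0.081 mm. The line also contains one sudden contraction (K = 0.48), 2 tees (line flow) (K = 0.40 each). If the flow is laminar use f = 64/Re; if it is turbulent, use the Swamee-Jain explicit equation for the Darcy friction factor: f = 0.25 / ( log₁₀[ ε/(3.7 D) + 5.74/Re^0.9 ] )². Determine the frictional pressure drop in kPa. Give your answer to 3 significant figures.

ΔP ≈ 0.316 kPa

Reynolds number Re = ρVD/μ = 864 · 0.115 · 0.383 / 0.00755 = 5040.
Re > 4000 → turbulent. Relative roughness ε/D = 8.1e-05/0.383 = 0.000211. Swamee-Jain: f = 0.25/(log₁₀[0.000211/3.7 + 5.74/5040^0.9])² = 0.25/(log₁₀[5.72e-05 + 0.00267])² = 0.25/(-2.564)² = 0.03802.
Total minor-loss coefficient ΣK = 1·0.48 + 2·0.4 = 1.28.
ΔP = [f·L/D + ΣK]·(ρV²/2) = [0.03802·544/0.383 + 1.28]·(864·0.115²/2) = [54.01 + 1.28]·5.713 = 315.9 Pa.
ΔP = 315.9 Pa = 0.316 kPa.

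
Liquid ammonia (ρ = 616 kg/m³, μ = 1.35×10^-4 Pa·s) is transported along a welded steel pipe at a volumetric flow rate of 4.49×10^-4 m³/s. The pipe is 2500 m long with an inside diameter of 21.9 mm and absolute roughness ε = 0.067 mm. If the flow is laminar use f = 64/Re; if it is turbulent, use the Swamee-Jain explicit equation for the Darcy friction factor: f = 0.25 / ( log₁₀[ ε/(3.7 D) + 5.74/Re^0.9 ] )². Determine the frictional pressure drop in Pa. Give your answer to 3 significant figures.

Cross-sectional area A = πD²/4 = π(0.0219)²/4 = 0.0003767 m²; mean velocity V = Q/A = 0.000449/0.0003767 = 1.192 m/s.
Reynolds number Re = ρVD/μ = 616 · 1.192 · 0.0219 / 0.000135 = 1.191e+05.
Re > 4000 → turbulent. Relative roughness ε/D = 6.7e-05/0.0219 = 0.00306. Swamee-Jain: f = 0.25/(log₁₀[0.00306/3.7 + 5.74/1.191e+05^0.9])² = 0.25/(log₁₀[0.000827 + 0.000155])² = 0.25/(-3.008)² = 0.02763.
Darcy-Weisbach: ΔP = f(L/D)(ρV²/2) = 0.02763·(2500/0.0219)·(616·1.192²/2) = 0.02763·1.142e+05·437.6 = 1.38e+06 Pa.

ΔP ≈ 1.38×10^6 Pa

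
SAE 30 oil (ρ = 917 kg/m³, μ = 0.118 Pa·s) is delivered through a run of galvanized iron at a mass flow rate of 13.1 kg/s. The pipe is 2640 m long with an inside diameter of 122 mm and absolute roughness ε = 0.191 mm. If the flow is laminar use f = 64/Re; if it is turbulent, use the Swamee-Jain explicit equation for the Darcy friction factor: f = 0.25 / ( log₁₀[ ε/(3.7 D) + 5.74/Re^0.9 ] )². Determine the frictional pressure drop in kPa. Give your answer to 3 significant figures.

A = πD²/4 = π(0.122)²/4 = 0.01169 m²; mean velocity V = ṁ/(ρA) = 13.1/(917 · 0.01169) = 1.222 m/s.
Reynolds number Re = ρVD/μ = 917 · 1.222 · 0.122 / 0.118 = 1159.
Re < 2300 → laminar flow, so f = 64/Re = 64/1159 = 0.05524 (the turbulent correlation is not needed).
Darcy-Weisbach: ΔP = f(L/D)(ρV²/2) = 0.05524·(2640/0.122)·(917·1.222²/2) = 0.05524·2.164e+04·684.7 = 8.185e+05 Pa.
ΔP = 8.185e+05 Pa = 818 kPa.

ΔP ≈ 818 kPa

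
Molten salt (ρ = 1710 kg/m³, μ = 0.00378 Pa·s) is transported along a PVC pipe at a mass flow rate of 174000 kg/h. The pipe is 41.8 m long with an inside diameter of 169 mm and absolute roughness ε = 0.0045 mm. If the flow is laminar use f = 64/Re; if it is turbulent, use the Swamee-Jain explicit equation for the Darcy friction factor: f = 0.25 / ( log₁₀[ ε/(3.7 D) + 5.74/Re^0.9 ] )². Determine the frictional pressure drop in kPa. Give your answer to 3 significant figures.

ΔP ≈ 6.10 kPa

ṁ = 174000 kg/h = 174000/3600 = 48.33 kg/s.
A = πD²/4 = π(0.169)²/4 = 0.02243 m²; mean velocity V = ṁ/(ρA) = 48.33/(1710 · 0.02243) = 1.26 m/s.
Reynolds number Re = ρVD/μ = 1710 · 1.26 · 0.169 / 0.00378 = 9.633e+04.
Re > 4000 → turbulent. Relative roughness ε/D = 4.5e-06/0.169 = 2.66e-05. Swamee-Jain: f = 0.25/(log₁₀[2.66e-05/3.7 + 5.74/9.633e+04^0.9])² = 0.25/(log₁₀[7.2e-06 + 0.000188])² = 0.25/(-3.71)² = 0.01816.
Darcy-Weisbach: ΔP = f(L/D)(ρV²/2) = 0.01816·(41.8/0.169)·(1710·1.26²/2) = 0.01816·247.3·1358 = 6098 Pa.
ΔP = 6098 Pa = 6.10 kPa.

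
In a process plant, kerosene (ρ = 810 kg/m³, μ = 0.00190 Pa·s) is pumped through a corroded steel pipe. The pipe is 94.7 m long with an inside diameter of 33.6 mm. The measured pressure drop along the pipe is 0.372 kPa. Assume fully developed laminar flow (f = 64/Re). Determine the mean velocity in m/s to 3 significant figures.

V ≈ 0.0729 m/s

For laminar flow, f = 64/Re with Re = ρVD/μ, so Darcy-Weisbach reduces to ΔP = 32μLV/D². Solving for V: V = ΔP·D²/(32μL) = 372·(0.0336)²/(32·0.0019·94.7) = 0.07294 m/s.
Check: Re = ρVD/μ = 810·0.07294·0.0336/0.0019 = 1045 < 2300, so the laminar assumption holds.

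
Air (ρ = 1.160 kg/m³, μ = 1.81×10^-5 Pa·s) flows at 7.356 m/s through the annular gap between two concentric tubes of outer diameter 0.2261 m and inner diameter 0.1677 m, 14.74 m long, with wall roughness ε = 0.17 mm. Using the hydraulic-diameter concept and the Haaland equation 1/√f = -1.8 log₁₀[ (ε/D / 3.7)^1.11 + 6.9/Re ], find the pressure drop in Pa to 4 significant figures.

ΔP ≈ 236.5 Pa

Hydraulic diameter D_h = 4A/P = D_o - D_i = 0.2261 - 0.1677 = 0.0584 m.
Re = ρVD_h/μ = 1.16·7.356·0.0584/1.81e-05 = 2.753e+04.
ε/D_h = 0.00017/0.0584 = 0.00291; Haaland gives 1/√f = -1.8 log₁₀[0.000358+0.000251] = 5.788, so f = 0.02985.
ΔP = f(L/D_h)(ρV²/2) = 0.02985·14.74/0.0584·31.38 = 236.5 Pa.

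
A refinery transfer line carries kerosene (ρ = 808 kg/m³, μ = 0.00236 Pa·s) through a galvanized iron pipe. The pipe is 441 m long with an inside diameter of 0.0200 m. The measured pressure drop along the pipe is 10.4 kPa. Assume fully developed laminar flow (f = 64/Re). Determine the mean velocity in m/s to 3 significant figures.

V ≈ 0.125 m/s

For laminar flow, f = 64/Re with Re = ρVD/μ, so Darcy-Weisbach reduces to ΔP = 32μLV/D². Solving for V: V = ΔP·D²/(32μL) = 1.04e+04·(0.02)²/(32·0.00236·441) = 0.1249 m/s.
Check: Re = ρVD/μ = 808·0.1249·0.02/0.00236 = 855.3 < 2300, so the laminar assumption holds.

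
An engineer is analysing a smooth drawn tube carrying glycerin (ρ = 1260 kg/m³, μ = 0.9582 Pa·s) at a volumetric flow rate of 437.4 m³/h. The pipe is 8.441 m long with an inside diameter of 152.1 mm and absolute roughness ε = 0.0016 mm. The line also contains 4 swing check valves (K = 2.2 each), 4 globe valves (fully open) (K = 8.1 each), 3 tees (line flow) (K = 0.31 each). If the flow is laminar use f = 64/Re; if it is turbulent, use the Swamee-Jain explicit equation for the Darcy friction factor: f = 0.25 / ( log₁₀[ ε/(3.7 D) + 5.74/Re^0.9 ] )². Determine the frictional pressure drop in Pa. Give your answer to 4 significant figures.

Q = 437.4 m³/h = 437.4/3600 = 0.1215 m³/s.
Cross-sectional area A = πD²/4 = π(0.1521)²/4 = 0.01817 m²; mean velocity V = Q/A = 0.1215/0.01817 = 6.687 m/s.
Reynolds number Re = ρVD/μ = 1260 · 6.687 · 0.1521 / 0.958 = 1337.
Re < 2300 → laminar flow, so f = 64/Re = 64/1337 = 0.04785 (the turbulent correlation is not needed).
Total minor-loss coefficient ΣK = 4·2.2 + 4·8.1 + 3·0.31 = 42.1.
ΔP = [f·L/D + ΣK]·(ρV²/2) = [0.04785·8.441/0.1521 + 42.1]·(1260·6.687²/2) = [2.656 + 42.1]·2.817e+04 = 1.262e+06 Pa.

ΔP ≈ 1262000 Pa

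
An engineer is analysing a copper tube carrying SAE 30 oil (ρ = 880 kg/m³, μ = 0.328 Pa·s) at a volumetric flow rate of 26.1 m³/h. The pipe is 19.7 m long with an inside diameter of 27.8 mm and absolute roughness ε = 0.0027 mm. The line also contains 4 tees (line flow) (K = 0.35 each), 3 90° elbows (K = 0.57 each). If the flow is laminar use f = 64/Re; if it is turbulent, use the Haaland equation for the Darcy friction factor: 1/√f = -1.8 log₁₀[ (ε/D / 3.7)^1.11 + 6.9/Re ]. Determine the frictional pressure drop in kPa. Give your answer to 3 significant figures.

ΔP ≈ 3390 kPa

Q = 26.1 m³/h = 26.1/3600 = 0.00725 m³/s.
Cross-sectional area A = πD²/4 = π(0.0278)²/4 = 0.000607 m²; mean velocity V = Q/A = 0.00725/0.000607 = 11.94 m/s.
Reynolds number Re = ρVD/μ = 880 · 11.94 · 0.0278 / 0.328 = 890.9.
Re < 2300 → laminar flow, so f = 64/Re = 64/890.9 = 0.07184 (the turbulent correlation is not needed).
Total minor-loss coefficient ΣK = 4·0.35 + 3·0.57 = 3.11.
ΔP = [f·L/D + ΣK]·(ρV²/2) = [0.07184·19.7/0.0278 + 3.11]·(880·11.94²/2) = [50.91 + 3.11]·6.277e+04 = 3.391e+06 Pa.
ΔP = 3.391e+06 Pa = 3390 kPa.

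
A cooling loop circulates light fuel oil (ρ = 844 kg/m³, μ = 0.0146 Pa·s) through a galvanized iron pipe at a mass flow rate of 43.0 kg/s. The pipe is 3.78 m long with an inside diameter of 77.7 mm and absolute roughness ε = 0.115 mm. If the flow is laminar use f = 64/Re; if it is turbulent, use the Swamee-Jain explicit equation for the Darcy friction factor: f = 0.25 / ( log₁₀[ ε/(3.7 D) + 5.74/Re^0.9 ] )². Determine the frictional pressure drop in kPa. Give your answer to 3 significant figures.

ΔP ≈ 60.7 kPa

A = πD²/4 = π(0.0777)²/4 = 0.004742 m²; mean velocity V = ṁ/(ρA) = 43/(844 · 0.004742) = 10.74 m/s.
Reynolds number Re = ρVD/μ = 844 · 10.74 · 0.0777 / 0.0146 = 4.826e+04.
Re > 4000 → turbulent. Relative roughness ε/D = 0.000115/0.0777 = 0.00148. Swamee-Jain: f = 0.25/(log₁₀[0.00148/3.7 + 5.74/4.826e+04^0.9])² = 0.25/(log₁₀[0.0004 + 0.00035])² = 0.25/(-3.125)² = 0.0256.
Darcy-Weisbach: ΔP = f(L/D)(ρV²/2) = 0.0256·(3.78/0.0777)·(844·10.74²/2) = 0.0256·48.65·4.872e+04 = 6.067e+04 Pa.
ΔP = 6.067e+04 Pa = 60.7 kPa.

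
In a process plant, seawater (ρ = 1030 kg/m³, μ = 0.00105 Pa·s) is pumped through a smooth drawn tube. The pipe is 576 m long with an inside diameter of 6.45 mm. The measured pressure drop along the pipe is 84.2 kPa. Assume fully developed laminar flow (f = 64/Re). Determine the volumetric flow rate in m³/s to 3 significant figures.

For laminar flow, f = 64/Re with Re = ρVD/μ, so Darcy-Weisbach reduces to ΔP = 32μLV/D². Solving for V: V = ΔP·D²/(32μL) = 8.42e+04·(0.00645)²/(32·0.00105·576) = 0.181 m/s.
Check: Re = ρVD/μ = 1030·0.181·0.00645/0.00105 = 1145 < 2300, so the laminar assumption holds.
Q = V·A = 0.181·(π/4·0.00645²) = 5.914e-06 m³/s = 5.91×10^-6 m³/s.

Q ≈ 5.91×10^-6 m³/s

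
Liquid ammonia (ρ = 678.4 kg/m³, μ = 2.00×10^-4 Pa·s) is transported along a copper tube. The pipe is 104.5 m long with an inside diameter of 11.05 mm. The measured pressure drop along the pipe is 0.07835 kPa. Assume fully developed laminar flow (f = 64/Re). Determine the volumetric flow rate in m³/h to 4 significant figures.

For laminar flow, f = 64/Re with Re = ρVD/μ, so Darcy-Weisbach reduces to ΔP = 32μLV/D². Solving for V: V = ΔP·D²/(32μL) = 78.35·(0.01105)²/(32·0.0002·104.5) = 0.0143 m/s.
Check: Re = ρVD/μ = 678.4·0.0143·0.01105/0.0002 = 536.1 < 2300, so the laminar assumption holds.
Q = V·A = 0.0143·(π/4·0.01105²) = 1.372e-06 m³/s = 0.004938 m³/h.

Q ≈ 0.004938 m³/h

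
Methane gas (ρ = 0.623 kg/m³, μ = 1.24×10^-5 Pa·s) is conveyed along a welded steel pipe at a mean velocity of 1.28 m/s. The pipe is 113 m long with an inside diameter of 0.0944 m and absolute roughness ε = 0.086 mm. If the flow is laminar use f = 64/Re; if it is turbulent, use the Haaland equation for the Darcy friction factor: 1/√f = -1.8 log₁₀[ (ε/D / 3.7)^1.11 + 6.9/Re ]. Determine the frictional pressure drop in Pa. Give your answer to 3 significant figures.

ΔP ≈ 22.3 Pa

Reynolds number Re = ρVD/μ = 0.623 · 1.28 · 0.0944 / 1.24e-05 = 6071.
Re > 4000 → turbulent. Relative roughness ε/D = 8.6e-05/0.0944 = 0.000911. Haaland: 1/√f = -1.8 log₁₀[(0.000911/3.7)^1.11 + 6.9/6071] = -1.8 log₁₀[9.87e-05 + 0.00114] = 5.235, so f = 0.03649.
Darcy-Weisbach: ΔP = f(L/D)(ρV²/2) = 0.03649·(113/0.0944)·(0.623·1.28²/2) = 0.03649·1197·0.5104 = 22.29 Pa.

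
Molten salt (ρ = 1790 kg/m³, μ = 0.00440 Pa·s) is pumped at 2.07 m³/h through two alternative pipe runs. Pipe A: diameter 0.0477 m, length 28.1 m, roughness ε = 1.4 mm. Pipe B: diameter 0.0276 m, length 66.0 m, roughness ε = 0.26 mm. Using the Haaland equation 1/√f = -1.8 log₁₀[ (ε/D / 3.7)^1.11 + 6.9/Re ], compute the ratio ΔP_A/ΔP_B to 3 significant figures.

ΔP_A/ΔP_B ≈ 0.0404

Pipe A: V = Q/A = 0.000575/0.001787 = 0.3218 m/s; Re = 6244; ε/D = 0.0294; Haaland → f = 0.06155; ΔP_A = f(L/D)(ρV²/2) = 3360 Pa.
Pipe B: V = Q/A = 0.000575/0.0005983 = 0.9611 m/s; Re = 1.079e+04; ε/D = 0.00942; Haaland → f = 0.04209; ΔP_B = f(L/D)(ρV²/2) = 8.321e+04 Pa.
ΔP_A/ΔP_B = 3360/8.321e+04 = 0.0404.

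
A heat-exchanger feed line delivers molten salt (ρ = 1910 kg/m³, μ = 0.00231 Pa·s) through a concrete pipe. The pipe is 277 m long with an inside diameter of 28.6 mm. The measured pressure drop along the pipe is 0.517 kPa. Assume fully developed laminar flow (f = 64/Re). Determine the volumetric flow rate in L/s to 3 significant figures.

For laminar flow, f = 64/Re with Re = ρVD/μ, so Darcy-Weisbach reduces to ΔP = 32μLV/D². Solving for V: V = ΔP·D²/(32μL) = 517·(0.0286)²/(32·0.00231·277) = 0.02065 m/s.
Check: Re = ρVD/μ = 1910·0.02065·0.0286/0.00231 = 488.4 < 2300, so the laminar assumption holds.
Q = V·A = 0.02065·(π/4·0.0286²) = 1.327e-05 m³/s = 0.0133 L/s.

Q ≈ 0.0133 L/s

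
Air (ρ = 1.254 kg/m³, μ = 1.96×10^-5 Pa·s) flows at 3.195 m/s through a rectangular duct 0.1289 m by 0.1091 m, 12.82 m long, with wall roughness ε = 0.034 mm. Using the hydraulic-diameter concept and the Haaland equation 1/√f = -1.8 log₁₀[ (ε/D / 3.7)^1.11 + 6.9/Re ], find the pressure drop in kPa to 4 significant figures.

Hydraulic diameter D_h = 4A/P = 4·(0.1289·0.1091)/(2·(0.1289+0.1091)) = 0.05625/0.476 = 0.1182 m.
Re = ρVD_h/μ = 1.254·3.195·0.1182/1.96e-05 = 2.416e+04.
ε/D_h = 3.4e-05/0.1182 = 0.000288; Haaland gives 1/√f = -1.8 log₁₀[2.75e-05+0.000286] = 6.308, so f = 0.02513.
ΔP = f(L/D_h)(ρV²/2) = 0.02513·12.82/0.1182·6.4 = 17.45 Pa.
ΔP = 0.01745 kPa.

ΔP ≈ 0.01745 kPa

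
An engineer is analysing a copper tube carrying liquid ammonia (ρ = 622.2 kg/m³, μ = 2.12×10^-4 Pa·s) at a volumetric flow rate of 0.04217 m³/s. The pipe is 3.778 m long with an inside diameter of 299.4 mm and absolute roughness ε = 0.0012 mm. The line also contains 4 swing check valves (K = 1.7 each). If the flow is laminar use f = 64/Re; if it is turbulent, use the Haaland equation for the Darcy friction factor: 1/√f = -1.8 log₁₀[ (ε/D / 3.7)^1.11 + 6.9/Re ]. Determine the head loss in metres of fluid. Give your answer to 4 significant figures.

Cross-sectional area A = πD²/4 = π(0.2994)²/4 = 0.0704 m²; mean velocity V = Q/A = 0.04217/0.0704 = 0.599 m/s.
Reynolds number Re = ρVD/μ = 622.2 · 0.599 · 0.2994 / 0.000212 = 5.263e+05.
Re > 4000 → turbulent. Relative roughness ε/D = 1.2e-06/0.2994 = 4.01e-06. Haaland: 1/√f = -1.8 log₁₀[(4.01e-06/3.7)^1.11 + 6.9/5.263e+05] = -1.8 log₁₀[2.39e-07 + 1.31e-05] = 8.774, so f = 0.01299.
Total minor-loss coefficient ΣK = 4·1.7 = 6.8.
ΔP = [f·L/D + ΣK]·(ρV²/2) = [0.01299·3.778/0.2994 + 6.8]·(622.2·0.599²/2) = [0.1639 + 6.8]·111.6 = 777.3 Pa.
Head loss h_f = ΔP/(ρg) = 777.3/(622.2·9.81) = 0.1273 m.

h_f ≈ 0.1273 m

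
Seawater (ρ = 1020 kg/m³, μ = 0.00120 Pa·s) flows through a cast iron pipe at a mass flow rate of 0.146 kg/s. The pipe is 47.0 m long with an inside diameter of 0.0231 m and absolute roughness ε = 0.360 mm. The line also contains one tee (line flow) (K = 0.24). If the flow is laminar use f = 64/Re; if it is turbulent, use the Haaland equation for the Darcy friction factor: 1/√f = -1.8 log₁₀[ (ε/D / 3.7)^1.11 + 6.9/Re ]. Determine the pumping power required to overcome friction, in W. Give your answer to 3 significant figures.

A = πD²/4 = π(0.0231)²/4 = 0.0004191 m²; mean velocity V = ṁ/(ρA) = 0.146/(1020 · 0.0004191) = 0.3415 m/s.
Reynolds number Re = ρVD/μ = 1020 · 0.3415 · 0.0231 / 0.0012 = 6706.
Re > 4000 → turbulent. Relative roughness ε/D = 0.00036/0.0231 = 0.0156. Haaland: 1/√f = -1.8 log₁₀[(0.0156/3.7)^1.11 + 6.9/6706] = -1.8 log₁₀[0.00231 + 0.00103] = 4.458, so f = 0.05032.
Total minor-loss coefficient ΣK = 1·0.24 = 0.24.
ΔP = [f·L/D + ΣK]·(ρV²/2) = [0.05032·47/0.0231 + 0.24]·(1020·0.3415²/2) = [102.4 + 0.24]·59.49 = 6105 Pa.
Q = ṁ/ρ = 0.146/1020 = 0.0001431 m³/s.
Pumping power P = QΔP = 0.0001431·6105 = 0.8738 W = 0.874 W.

P ≈ 0.874 W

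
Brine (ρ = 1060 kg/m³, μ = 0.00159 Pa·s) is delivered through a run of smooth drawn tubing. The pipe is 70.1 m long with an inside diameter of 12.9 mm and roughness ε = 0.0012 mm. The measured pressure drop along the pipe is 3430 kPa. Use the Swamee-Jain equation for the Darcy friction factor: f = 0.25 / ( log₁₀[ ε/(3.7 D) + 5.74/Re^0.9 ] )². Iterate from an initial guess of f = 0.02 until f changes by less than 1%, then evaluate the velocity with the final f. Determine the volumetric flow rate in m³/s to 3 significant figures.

Q ≈ 0.00101 m³/s

Rearranging Darcy-Weisbach: V = √(2·ΔP·D/(f·L·ρ)). With ε/D = 1.2e-06/0.0129 = 9.3e-05, iterate starting from f = 0.02:
  f = 0.02 → V = √(2·3.43e+06·0.0129/(0.02·70.1·1060)) = 7.717 m/s; Re = ρVD/μ = 6.636e+04; f → 0.01994
Converged (Δf/f < 1%). With the final f = 0.01994: V = √(2·3.43e+06·0.0129/(0.01994·70.1·1060)) = 7.729 m/s.
Q = V·A = 7.729·(π/4·0.0129²) = 0.00101 m³/s = 0.00101 m³/s.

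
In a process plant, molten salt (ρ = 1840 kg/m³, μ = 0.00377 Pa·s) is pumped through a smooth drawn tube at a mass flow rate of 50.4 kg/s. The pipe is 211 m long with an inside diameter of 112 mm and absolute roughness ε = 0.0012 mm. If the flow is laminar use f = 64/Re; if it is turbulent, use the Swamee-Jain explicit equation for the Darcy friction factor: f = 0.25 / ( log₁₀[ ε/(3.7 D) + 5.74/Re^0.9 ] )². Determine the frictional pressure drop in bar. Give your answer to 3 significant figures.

A = πD²/4 = π(0.112)²/4 = 0.009852 m²; mean velocity V = ṁ/(ρA) = 50.4/(1840 · 0.009852) = 2.78 m/s.
Reynolds number Re = ρVD/μ = 1840 · 2.78 · 0.112 / 0.00377 = 1.52e+05.
Re > 4000 → turbulent. Relative roughness ε/D = 1.2e-06/0.112 = 1.07e-05. Swamee-Jain: f = 0.25/(log₁₀[1.07e-05/3.7 + 5.74/1.52e+05^0.9])² = 0.25/(log₁₀[2.9e-06 + 0.000125])² = 0.25/(-3.895)² = 0.01648.
Darcy-Weisbach: ΔP = f(L/D)(ρV²/2) = 0.01648·(211/0.112)·(1840·2.78²/2) = 0.01648·1884·7112 = 2.208e+05 Pa.
ΔP = 2.208e+05 Pa = 2.21 bar.

ΔP ≈ 2.21 bar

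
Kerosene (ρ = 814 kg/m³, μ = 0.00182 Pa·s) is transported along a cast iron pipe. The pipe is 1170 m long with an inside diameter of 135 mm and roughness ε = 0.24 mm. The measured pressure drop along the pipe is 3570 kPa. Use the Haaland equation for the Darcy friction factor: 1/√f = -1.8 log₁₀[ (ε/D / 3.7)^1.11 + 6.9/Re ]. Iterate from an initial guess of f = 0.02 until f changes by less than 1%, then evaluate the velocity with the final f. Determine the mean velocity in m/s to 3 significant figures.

V ≈ 6.61 m/s

Rearranging Darcy-Weisbach: V = √(2·ΔP·D/(f·L·ρ)). With ε/D = 0.00024/0.135 = 0.00178, iterate starting from f = 0.02:
  f = 0.02 → V = √(2·3.57e+06·0.135/(0.02·1170·814)) = 7.114 m/s; Re = ρVD/μ = 4.295e+05; f → 0.02316
  f = 0.02316 → V = 6.611 m/s; Re = 3.992e+05; f → 0.02319
Converged (Δf/f < 1%). With the final f = 0.02319: V = √(2·3.57e+06·0.135/(0.02319·1170·814)) = 6.607 m/s.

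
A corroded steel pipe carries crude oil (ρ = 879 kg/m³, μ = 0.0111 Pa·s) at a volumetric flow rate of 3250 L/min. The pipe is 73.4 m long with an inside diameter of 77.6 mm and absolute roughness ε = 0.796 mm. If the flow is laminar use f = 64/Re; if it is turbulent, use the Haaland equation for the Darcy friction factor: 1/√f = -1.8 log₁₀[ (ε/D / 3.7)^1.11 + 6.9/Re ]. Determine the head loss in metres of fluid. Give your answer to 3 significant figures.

h_f ≈ 247 m

Q = 3250 L/min = 3250/60000 = 0.05417 m³/s.
Cross-sectional area A = πD²/4 = π(0.0776)²/4 = 0.004729 m²; mean velocity V = Q/A = 0.05417/0.004729 = 11.45 m/s.
Reynolds number Re = ρVD/μ = 879 · 11.45 · 0.0776 / 0.0111 = 7.038e+04.
Re > 4000 → turbulent. Relative roughness ε/D = 0.000796/0.0776 = 0.0103. Haaland: 1/√f = -1.8 log₁₀[(0.0103/3.7)^1.11 + 6.9/7.038e+04] = -1.8 log₁₀[0.00145 + 9.8e-05] = 5.058, so f = 0.03909.
Darcy-Weisbach: ΔP = f(L/D)(ρV²/2) = 0.03909·(73.4/0.0776)·(879·11.45²/2) = 0.03909·945.9·5.765e+04 = 2.131e+06 Pa.
Head loss h_f = ΔP/(ρg) = 2.131e+06/(879·9.81) = 247 m.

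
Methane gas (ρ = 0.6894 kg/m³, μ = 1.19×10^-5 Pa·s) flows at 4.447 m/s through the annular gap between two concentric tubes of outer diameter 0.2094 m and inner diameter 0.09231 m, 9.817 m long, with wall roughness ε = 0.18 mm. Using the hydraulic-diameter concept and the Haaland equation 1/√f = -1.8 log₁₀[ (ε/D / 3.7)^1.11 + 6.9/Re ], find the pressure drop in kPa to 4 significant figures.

ΔP ≈ 0.01533 kPa

Hydraulic diameter D_h = 4A/P = D_o - D_i = 0.2094 - 0.09231 = 0.1171 m.
Re = ρVD_h/μ = 0.6894·4.447·0.1171/1.19e-05 = 3.017e+04.
ε/D_h = 0.00018/0.1171 = 0.00154; Haaland gives 1/√f = -1.8 log₁₀[0.000176+0.000229] = 6.106, so f = 0.02682.
ΔP = f(L/D_h)(ρV²/2) = 0.02682·9.817/0.1171·6.817 = 15.33 Pa.
ΔP = 0.01533 kPa.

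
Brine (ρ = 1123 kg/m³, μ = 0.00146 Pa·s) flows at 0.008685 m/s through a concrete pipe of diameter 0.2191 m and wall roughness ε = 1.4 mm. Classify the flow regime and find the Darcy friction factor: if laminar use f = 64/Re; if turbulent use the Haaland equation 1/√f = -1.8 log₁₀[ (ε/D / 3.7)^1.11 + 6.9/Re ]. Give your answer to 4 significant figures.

f ≈ 0.04373

Re = ρVD/μ = 1123·0.008685·0.2191/0.00146 = 1464.
Re < 2300 → laminar, so f = 64/Re = 0.04373 (roughness is irrelevant in laminar flow).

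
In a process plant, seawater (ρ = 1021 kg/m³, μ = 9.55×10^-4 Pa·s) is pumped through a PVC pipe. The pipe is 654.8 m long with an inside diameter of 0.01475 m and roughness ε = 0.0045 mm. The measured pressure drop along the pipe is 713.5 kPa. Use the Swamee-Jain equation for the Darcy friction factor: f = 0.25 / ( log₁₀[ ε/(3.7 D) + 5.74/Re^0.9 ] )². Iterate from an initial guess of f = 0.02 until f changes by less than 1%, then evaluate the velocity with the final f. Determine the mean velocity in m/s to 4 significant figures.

V ≈ 1.067 m/s

Rearranging Darcy-Weisbach: V = √(2·ΔP·D/(f·L·ρ)). With ε/D = 4.5e-06/0.01475 = 0.000305, iterate starting from f = 0.02:
  f = 0.02 → V = √(2·7.135e+05·0.01475/(0.02·654.8·1021)) = 1.255 m/s; Re = ρVD/μ = 1.979e+04; f → 0.02663
  f = 0.02663 → V = 1.087 m/s; Re = 1.715e+04; f → 0.02753
  f = 0.02753 → V = 1.069 m/s; Re = 1.686e+04; f → 0.02764
Converged (Δf/f < 1%). With the final f = 0.02764: V = √(2·7.135e+05·0.01475/(0.02764·654.8·1021)) = 1.067 m/s.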